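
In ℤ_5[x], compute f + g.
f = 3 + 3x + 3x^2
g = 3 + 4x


Add coefficients mod 5:
x^0: 3 + 3 = 1 (mod 5)
x^1: 3 + 4 = 2 (mod 5)
x^2: 3 + 0 = 3 (mod 5)
Result: 1 + 2x + 3x^2

f + g = 1 + 2x + 3x^2


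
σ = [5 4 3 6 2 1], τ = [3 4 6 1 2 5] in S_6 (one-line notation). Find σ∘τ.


σ∘τ: apply τ first, then σ
1 →τ 3 →σ 3
2 →τ 4 →σ 6
3 →τ 6 →σ 1
4 →τ 1 →σ 5
5 →τ 2 →σ 4
6 →τ 5 →σ 2

σ∘τ = [3 6 1 5 4 2]


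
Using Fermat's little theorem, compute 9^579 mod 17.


Fermat's little theorem: if p is prime and gcd(a,p)=1, then a^(p-1) ≡ 1 (mod p)
p = 17 is prime, gcd(9,17) = 1
Reduce exponent: 579 mod 16 = 3
So 9^579 ≡ 9^3 (mod 17)
9^3 mod 17 = 15

9^579 ≡ 15 (mod 17)


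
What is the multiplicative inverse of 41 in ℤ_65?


Use the extended Euclidean algorithm to write 1 = 41·s + 65·t; then s mod 65 is the inverse.
Euclidean algorithm:
  41 = 0·65 + 41
  65 = 1·41 + 24
  41 = 1·24 + 17
  24 = 1·17 + 7
  17 = 2·7 + 3
  7 = 2·3 + 1
  3 = 3·1 + 0
gcd(41,65) = 1
Back-substitution gives: 41·(-19) + 65·(12) = 1
So 41⁻¹ ≡ -19 ≡ 46 (mod 65)
Check: 41 × 46 = 1886 ≡ 1 (mod 65) ✓

41⁻¹ ≡ 46 (mod 65)


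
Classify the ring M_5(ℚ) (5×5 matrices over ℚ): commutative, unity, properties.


Matrix multiplication is non-commutative for n ≥ 2; the identity matrix I is the unity; singular matrices give zero divisors, so not an integral domain
Commutative: No
Integral domain: No
Has unity: Yes

M_5(ℚ) (5×5 matrices over ℚ): Commutative=No, Unity=Yes


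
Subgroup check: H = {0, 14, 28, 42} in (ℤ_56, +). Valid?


Subgroup test for H = {0, 14, 28, 42} in (ℤ_56, +):
(1) 0 ∈ H? Yes
(2) Closure: for all a,b ∈ H, (a+b) mod 56 ∈ H? Yes
(3) Inverses: for all a ∈ H, -a mod 56 ∈ H? Yes

Yes, H is a subgroup of ℤ_56


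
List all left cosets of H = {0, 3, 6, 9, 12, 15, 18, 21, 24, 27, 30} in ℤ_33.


H = {0, 3, 6, 9, 12, 15, 18, 21, 24, 27, 30}, |H| = 11
Number of cosets = |G|/|H| = 33/11 = 3
0 + H = {0, 3, 6, 9, 12, 15, 18, 21, 24, 27, 30}
1 + H = {1, 4, 7, 10, 13, 16, 19, 22, 25, 28, 31}
2 + H = {2, 5, 8, 11, 14, 17, 20, 23, 26, 29, 32}

Cosets: 0+H={0,3,6,9,12,15,18,21,24,27,30}; 1+H={1,4,7,10,13,16,19,22,25,28,31}; 2+H={2,5,8,11,14,17,20,23,26,29,32}


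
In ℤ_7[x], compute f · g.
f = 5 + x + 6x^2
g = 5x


Expand and collect like terms; reduce coefficients mod 7:
x^0: 5·0 = 0 ≡ 0 (mod 7)
x^1: 5·5 + 1·0 = 25 ≡ 4 (mod 7)
x^2: 1·5 + 6·0 = 5 ≡ 5 (mod 7)
x^3: 6·5 = 30 ≡ 2 (mod 7)
Result: 4x + 5x^2 + 2x^3

f · g = 4x + 5x^2 + 2x^3


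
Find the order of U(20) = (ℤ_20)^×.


U(n) is the group of units mod n; |U(n)| = φ(n)
|U(20)| = φ(20) = 8

|U(20) = (ℤ_20)^×| = 8


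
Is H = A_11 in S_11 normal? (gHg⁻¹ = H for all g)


H = A_11 in S_11
A_11 has index 2 in S_11, and every subgroup of index 2 is normal

Yes, normal subgroup


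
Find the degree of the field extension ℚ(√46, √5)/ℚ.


[ℚ(√46,√5):ℚ] = [ℚ(√46,√5):ℚ(√46)]·[ℚ(√46):ℚ] = 2·2 = 4

[ℚ(√46, √5)/ℚ] = 4


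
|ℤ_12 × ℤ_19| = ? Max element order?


|ℤ_12 × ℤ_19| = 12 × 19 = 228
Max element order = lcm(12,19) = 228
Cyclic? Yes (gcd=1)

|ℤ_12×ℤ_19| = 228, max element order = 228


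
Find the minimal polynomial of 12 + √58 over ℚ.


Let α = 12 + √58. Then α - 12 = √58, so (α - 12)² = 58, giving α² - 24α + 86 = 0. Degree 2 and α ∉ ℚ, so this is the minimal polynomial.

Minimal polynomial: x² - 24x + 86


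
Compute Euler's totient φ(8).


φ(n) = count of k ∈ {1,...,n} with gcd(k,n)=1
Coprimes to 8: {1, 3, 5, 7}
Count: 4

φ(8) = 4


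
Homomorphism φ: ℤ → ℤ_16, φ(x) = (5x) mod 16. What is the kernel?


Kernel = preimage of identity
ker(φ) = {x ∈ ℤ : 5x ≡ 0 (mod 16)}. gcd(5,16) = 1, so 5x ≡ 0 (mod 16) ⟺ x ≡ 0 (mod 16/1 = 16). Hence ker(φ) = 16ℤ

ker(φ) = 16ℤ


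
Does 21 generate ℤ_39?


g generates ℤ_n iff gcd(g, n) = 1
gcd(21, 39) = 3
Since gcd = 3 ≠ 1, ⟨21⟩ has order 13 < 39, so 21 is not a generator.

No, 21 does not generate ℤ_39


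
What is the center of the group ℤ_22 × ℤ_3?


Z(G) = {g ∈ G | gx = xg for all x ∈ G}
Direct product of abelian groups is abelian, so Z(G) = G

Z(ℤ_22 × ℤ_3) = ℤ_22 × ℤ_3


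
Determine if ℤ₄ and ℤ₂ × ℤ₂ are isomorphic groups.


Comparing ℤ₄ and ℤ₂ × ℤ₂:
ℤ₄ has an element of order 4; ℤ₂×ℤ₂ has exponent 2

No, ℤ₄ ≇ ℤ₂ × ℤ₂


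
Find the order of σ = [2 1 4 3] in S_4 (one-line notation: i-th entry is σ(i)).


Cycle decomposition: (1 2) (3 4)
Cycle lengths: 2, 2
Order = lcm(2, 2) = 2

ord(σ) = 2


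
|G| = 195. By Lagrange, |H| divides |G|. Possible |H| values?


Lagrange's theorem: |H| divides |G|
|G| = 195
Divisors of 195: 1, 3, 5, 13, 15, 39, 65, 195

Possible subgroup orders: {1, 3, 5, 13, 15, 39, 65, 195}


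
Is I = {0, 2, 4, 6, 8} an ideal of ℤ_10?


Check ideal conditions for I = {0, 2, 4, 6, 8} in ℤ_10:
(1) I is an additive subgroup? Yes
(2) For r ∈ ℤ_10 and a ∈ I: r·a ∈ I? Yes

Yes, I is an ideal of ℤ_10


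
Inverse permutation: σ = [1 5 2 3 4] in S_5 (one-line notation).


To find σ⁻¹, swap domain and range:
σ(1) = 1 → σ⁻¹(1) = 1
σ(2) = 5 → σ⁻¹(5) = 2
σ(3) = 2 → σ⁻¹(2) = 3
σ(4) = 3 → σ⁻¹(3) = 4
σ(5) = 4 → σ⁻¹(4) = 5

σ⁻¹ = [1 3 4 5 2]


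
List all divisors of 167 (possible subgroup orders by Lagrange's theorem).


Lagrange's theorem: |H| divides |G|
|G| = 167
Divisors of 167: 1, 167

Possible subgroup orders: {1, 167}


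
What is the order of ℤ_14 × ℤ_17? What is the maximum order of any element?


|ℤ_14 × ℤ_17| = 14 × 17 = 238
Max element order = lcm(14,17) = 238
Cyclic? Yes (gcd=1)

|ℤ_14×ℤ_17| = 238, max element order = 238


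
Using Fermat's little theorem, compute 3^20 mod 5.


Fermat's little theorem: if p is prime and gcd(a,p)=1, then a^(p-1) ≡ 1 (mod p)
p = 5 is prime, gcd(3,5) = 1
Reduce exponent: 20 mod 4 = 0
So 3^20 ≡ 3^0 (mod 5)
3^0 = 1

3^20 ≡ 1 (mod 5)


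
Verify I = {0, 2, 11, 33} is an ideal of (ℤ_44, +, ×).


Check ideal conditions for I = {0, 2, 11, 33} in ℤ_44:
(1) I is an additive subgroup? No
(2) For r ∈ ℤ_44 and a ∈ I: r·a ∈ I? No  [counterexample: r=2, a=2, r·a mod 44 = 4 ∉ I]

No, I is not an ideal of ℤ_44


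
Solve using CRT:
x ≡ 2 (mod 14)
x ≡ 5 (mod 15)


m₁ = 14, m₂ = 15, gcd = 1, so CRT applies. M = m₁·m₂ = 210
Let M₁ = M/m₁ = 15, M₂ = M/m₂ = 14
Find y₁ ≡ M₁⁻¹ (mod m₁): 15⁻¹ ≡ 1 (mod 14)
Find y₂ ≡ M₂⁻¹ (mod m₂): 14⁻¹ ≡ 14 (mod 15)
x = a₁·M₁·y₁ + a₂·M₂·y₂ = 2·15·1 + 5·14·14 = 1010
Reduce mod 210: x ≡ 170
Check: 170 mod 14 = 2 ✓, 170 mod 15 = 5 ✓

x ≡ 170 (mod 210)


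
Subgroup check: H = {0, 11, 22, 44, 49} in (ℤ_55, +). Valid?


Subgroup test for H = {0, 11, 22, 44, 49} in (ℤ_55, +):
(1) 0 ∈ H? Yes
(2) Closure: for all a,b ∈ H, (a+b) mod 55 ∈ H? No  [counterexample: 11 + 22 = 33 ∉ H]
(3) Inverses: for all a ∈ H, -a mod 55 ∈ H? No

No, H is not a subgroup of ℤ_55


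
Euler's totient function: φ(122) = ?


Factor n: 122 = 2 × 61
φ(n) = n · ∏(1 - 1/p) over distinct primes p | n
φ(122) = 122 · (1 - 1/2) · (1 - 1/61) = 60

φ(122) = 60


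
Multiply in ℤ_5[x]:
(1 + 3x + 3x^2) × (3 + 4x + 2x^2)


Expand and collect like terms; reduce coefficients mod 5:
x^0: 1·3 = 3 ≡ 3 (mod 5)
x^1: 1·4 + 3·3 = 13 ≡ 3 (mod 5)
x^2: 1·2 + 3·4 + 3·3 = 23 ≡ 3 (mod 5)
x^3: 3·2 + 3·4 = 18 ≡ 3 (mod 5)
x^4: 3·2 = 6 ≡ 1 (mod 5)
Result: 3 + 3x + 3x^2 + 3x^3 + x^4

f · g = 3 + 3x + 3x^2 + 3x^3 + x^4


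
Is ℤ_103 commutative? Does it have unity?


ℤ_103 is a commutative ring with unity 1; 103 is prime, so ℤ_103 is a field (hence an integral domain)
Commutative: Yes
Integral domain: Yes
Has unity: Yes

ℤ_103: Commutative=Yes, Unity=Yes


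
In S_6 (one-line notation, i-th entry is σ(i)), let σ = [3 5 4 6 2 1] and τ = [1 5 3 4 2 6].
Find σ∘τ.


σ∘τ: apply τ first, then σ
1 →τ 1 →σ 3
2 →τ 5 →σ 2
3 →τ 3 →σ 4
4 →τ 4 →σ 6
5 →τ 2 →σ 5
6 →τ 6 →σ 1

σ∘τ = [3 2 4 6 5 1]


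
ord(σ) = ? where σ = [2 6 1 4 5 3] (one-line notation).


Cycle decomposition: (1 2 6 3)
Cycle lengths: 4
Order = lcm(4) = 4

ord(σ) = 4


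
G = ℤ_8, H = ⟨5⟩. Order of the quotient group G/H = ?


|⟨5⟩| = n / gcd(5, 8) = 8 / 1 = 8
H is normal (ℤ_8 is abelian).
|G/H| = |G| / |H| = 8 / 8 = 1

|G/H| = 1


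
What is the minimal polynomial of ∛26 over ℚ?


∛26 satisfies x³ - 26 = 0, irreducible over ℚ (no rational root; 26 is not a perfect cube)

Minimal polynomial: x³ - 26


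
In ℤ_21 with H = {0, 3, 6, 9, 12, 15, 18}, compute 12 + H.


12 + H = {12 + h (mod 21) : h ∈ H}
12+0=12, 12+3=15, 12+6=18, 12+9=0, 12+12=3, 12+15=6, 12+18=9
12 + H = {0, 3, 6, 9, 12, 15, 18} = 0 + H

12 + H = {0, 3, 6, 9, 12, 15, 18}


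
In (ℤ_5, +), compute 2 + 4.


Operation: addition mod 5
2 + 4 = (a + b) mod 5 with a = 2, b = 4

2 + 4 = 1


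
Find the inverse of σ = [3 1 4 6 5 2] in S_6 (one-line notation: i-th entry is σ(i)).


To find σ⁻¹, swap domain and range:
σ(1) = 3 → σ⁻¹(3) = 1
σ(2) = 1 → σ⁻¹(1) = 2
σ(3) = 4 → σ⁻¹(4) = 3
σ(4) = 6 → σ⁻¹(6) = 4
σ(5) = 5 → σ⁻¹(5) = 5
σ(6) = 2 → σ⁻¹(2) = 6

σ⁻¹ = [2 6 1 3 5 4]


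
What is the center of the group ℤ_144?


Z(G) = {g ∈ G | gx = xg for all x ∈ G}
ℤ_144 is abelian, so Z(G) = G

Z(ℤ_144) = ℤ_144


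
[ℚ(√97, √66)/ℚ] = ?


[ℚ(√97,√66):ℚ] = [ℚ(√97,√66):ℚ(√97)]·[ℚ(√97):ℚ] = 2·2 = 4

[ℚ(√97, √66)/ℚ] = 4


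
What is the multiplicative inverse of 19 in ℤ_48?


Use the extended Euclidean algorithm to write 1 = 19·s + 48·t; then s mod 48 is the inverse.
Euclidean algorithm:
  19 = 0·48 + 19
  48 = 2·19 + 10
  19 = 1·10 + 9
  10 = 1·9 + 1
  9 = 9·1 + 0
gcd(19,48) = 1
Back-substitution gives: 19·(-5) + 48·(2) = 1
So 19⁻¹ ≡ -5 ≡ 43 (mod 48)
Check: 19 × 43 = 817 ≡ 1 (mod 48) ✓

19⁻¹ ≡ 43 (mod 48)


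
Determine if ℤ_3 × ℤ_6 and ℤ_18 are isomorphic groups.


Comparing ℤ_3 × ℤ_6 and ℤ_18:
gcd(3,6) = 3 ≠ 1. Max element order in ℤ_3×ℤ_6 is lcm(3,6) = 6 < 18, so it has no element of order 18

No, ℤ_3 × ℤ_6 ≇ ℤ_18


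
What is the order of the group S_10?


|S_n| = n! (number of permutations of n symbols)
|S_10| = 10! = 3628800

|S_10| = 3628800


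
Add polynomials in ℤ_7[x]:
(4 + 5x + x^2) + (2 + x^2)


Add coefficients mod 7:
x^0: 4 + 2 = 6 (mod 7)
x^1: 5 + 0 = 5 (mod 7)
x^2: 1 + 1 = 2 (mod 7)
Result: 6 + 5x + 2x^2

f + g = 6 + 5x + 2x^2


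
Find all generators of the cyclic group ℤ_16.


g generates ℤ_n iff gcd(g,n) = 1
Checking each g ∈ {1,...,15}:
gcd(1,16) = 1
gcd(2,16) = 2
gcd(3,16) = 1
gcd(4,16) = 4
gcd(5,16) = 1
gcd(6,16) = 2
gcd(7,16) = 1
gcd(8,16) = 8
gcd(9,16) = 1
gcd(10,16) = 2
gcd(11,16) = 1
gcd(12,16) = 4
gcd(13,16) = 1
gcd(14,16) = 2
gcd(15,16) = 1
Generators: {1, 3, 5, 7, 9, 11, 13, 15}
Number of generators = φ(16) = 8

Generators of ℤ_16 = {1, 3, 5, 7, 9, 11, 13, 15}


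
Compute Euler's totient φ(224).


Factor n: 224 = 2^5 × 7
φ(n) = n · ∏(1 - 1/p) over distinct primes p | n
φ(224) = 224 · (1 - 1/2) · (1 - 1/7) = 96

φ(224) = 96


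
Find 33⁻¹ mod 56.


Use the extended Euclidean algorithm to write 1 = 33·s + 56·t; then s mod 56 is the inverse.
Euclidean algorithm:
  33 = 0·56 + 33
  56 = 1·33 + 23
  33 = 1·23 + 10
  23 = 2·10 + 3
  10 = 3·3 + 1
  3 = 3·1 + 0
gcd(33,56) = 1
Back-substitution gives: 33·(17) + 56·(-10) = 1
So 33⁻¹ ≡ 17 ≡ 17 (mod 56)
Check: 33 × 17 = 561 ≡ 1 (mod 56) ✓

33⁻¹ ≡ 17 (mod 56)


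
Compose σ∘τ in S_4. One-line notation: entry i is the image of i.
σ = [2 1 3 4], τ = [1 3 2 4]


σ∘τ: apply τ first, then σ
1 →τ 1 →σ 2
2 →τ 3 →σ 3
3 →τ 2 →σ 1
4 →τ 4 →σ 4

σ∘τ = [2 3 1 4]


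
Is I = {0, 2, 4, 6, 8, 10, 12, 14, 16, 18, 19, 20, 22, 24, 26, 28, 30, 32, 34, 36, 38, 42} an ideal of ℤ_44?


Check ideal conditions for I = {0, 2, 4, 6, 8, 10, 12, 14, 16, 18, 19, 20, 22, 24, 26, 28, 30, 32, 34, 36, 38, 42} in ℤ_44:
(1) I is an additive subgroup? No
(2) For r ∈ ℤ_44 and a ∈ I: r·a ∈ I? No  [counterexample: r=2, a=20, r·a mod 44 = 40 ∉ I]

No, I is not an ideal of ℤ_44


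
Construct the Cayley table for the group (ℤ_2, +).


Elements: {0, 1}
Operation: addition mod 2
Entry (a, b) = (a + b) mod 2

Cayley table:
  | 0 | 1
0 | 0 | 1
1 | 1 | 0


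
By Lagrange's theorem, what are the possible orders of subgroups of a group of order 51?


Lagrange's theorem: |H| divides |G|
|G| = 51
Divisors of 51: 1, 3, 17, 51

Possible subgroup orders: {1, 3, 17, 51}


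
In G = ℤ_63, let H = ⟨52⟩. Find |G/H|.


|⟨52⟩| = n / gcd(52, 63) = 63 / 1 = 63
H is normal (ℤ_63 is abelian).
|G/H| = |G| / |H| = 63 / 63 = 1

|G/H| = 1


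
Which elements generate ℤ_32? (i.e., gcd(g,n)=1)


g generates ℤ_n iff gcd(g,n) = 1
Prime factors of 32: 2
Generators are g ∈ {1,...,31} not divisible by any of these primes.
Generators: {1, 3, 5, 7, 9, 11, 13, 15, 17, 19, 21, 23, 25, 27, 29, 31}
Number of generators = φ(32) = 16

Generators of ℤ_32 = {1, 3, 5, 7, 9, 11, 13, 15, 17, 19, 21, 23, 25, 27, 29, 31}


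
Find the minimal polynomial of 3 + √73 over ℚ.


Let α = 3 + √73. Then α - 3 = √73, so (α - 3)² = 73, giving α² - 6α - 64 = 0. Degree 2 and α ∉ ℚ, so this is the minimal polynomial.

Minimal polynomial: x² - 6x - 64


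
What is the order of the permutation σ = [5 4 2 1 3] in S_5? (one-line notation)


Cycle decomposition: (1 5 3 2 4)
Cycle lengths: 5
Order = lcm(5) = 5

ord(σ) = 5


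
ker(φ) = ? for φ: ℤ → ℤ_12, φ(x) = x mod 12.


Kernel = preimage of identity
ker(φ) = {x ∈ ℤ : x ≡ 0 (mod 12)} = 12ℤ = {0, ±12, ±24, ...}

ker(φ) = 12ℤ


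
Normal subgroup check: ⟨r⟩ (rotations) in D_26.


H = ⟨r⟩ (rotations) in D_26
The rotation subgroup ⟨r⟩ has index 2 in D_26, so it is normal

Yes, normal subgroup


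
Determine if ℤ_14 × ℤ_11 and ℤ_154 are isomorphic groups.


Comparing ℤ_14 × ℤ_11 and ℤ_154:
gcd(14,11) = 1, so ℤ_14 × ℤ_11 ≅ ℤ_154 (CRT)

Yes, ℤ_14 × ℤ_11 ≅ ℤ_154


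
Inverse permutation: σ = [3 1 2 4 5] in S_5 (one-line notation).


To find σ⁻¹, swap domain and range:
σ(1) = 3 → σ⁻¹(3) = 1
σ(2) = 1 → σ⁻¹(1) = 2
σ(3) = 2 → σ⁻¹(2) = 3
σ(4) = 4 → σ⁻¹(4) = 4
σ(5) = 5 → σ⁻¹(5) = 5

σ⁻¹ = [2 3 1 4 5]


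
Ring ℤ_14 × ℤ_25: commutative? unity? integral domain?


Direct product ring; commutative with unity (1,1); but (1,0)·(0,1) = (0,0) gives zero divisors, so not an integral domain
Commutative: Yes
Integral domain: No
Has unity: Yes

ℤ_14 × ℤ_25: Commutative=Yes, Unity=Yes


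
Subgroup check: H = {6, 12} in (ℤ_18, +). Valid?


Subgroup test for H = {6, 12} in (ℤ_18, +):
(1) 0 ∈ H? No
(2) Closure: for all a,b ∈ H, (a+b) mod 18 ∈ H? No  [counterexample: 6 + 12 = 0 ∉ H]
(3) Inverses: for all a ∈ H, -a mod 18 ∈ H? Yes

No, H is not a subgroup of ℤ_18


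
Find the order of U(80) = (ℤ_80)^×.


U(n) is the group of units mod n; |U(n)| = φ(n)
|U(80)| = φ(80) = 32

|U(80) = (ℤ_80)^×| = 32


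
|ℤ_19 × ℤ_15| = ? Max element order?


|ℤ_19 × ℤ_15| = 19 × 15 = 285
Max element order = lcm(19,15) = 285
Cyclic? Yes (gcd=1)

|ℤ_19×ℤ_15| = 285, max element order = 285


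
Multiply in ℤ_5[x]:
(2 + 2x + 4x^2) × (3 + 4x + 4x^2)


Expand and collect like terms; reduce coefficients mod 5:
x^0: 2·3 = 6 ≡ 1 (mod 5)
x^1: 2·4 + 2·3 = 14 ≡ 4 (mod 5)
x^2: 2·4 + 2·4 + 4·3 = 28 ≡ 3 (mod 5)
x^3: 2·4 + 4·4 = 24 ≡ 4 (mod 5)
x^4: 4·4 = 16 ≡ 1 (mod 5)
Result: 1 + 4x + 3x^2 + 4x^3 + x^4

f · g = 1 + 4x + 3x^2 + 4x^3 + x^4


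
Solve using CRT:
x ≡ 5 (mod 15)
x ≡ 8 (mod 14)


m₁ = 15, m₂ = 14, gcd = 1, so CRT applies. M = m₁·m₂ = 210
Let M₁ = M/m₁ = 14, M₂ = M/m₂ = 15
Find y₁ ≡ M₁⁻¹ (mod m₁): 14⁻¹ ≡ 14 (mod 15)
Find y₂ ≡ M₂⁻¹ (mod m₂): 15⁻¹ ≡ 1 (mod 14)
x = a₁·M₁·y₁ + a₂·M₂·y₂ = 5·14·14 + 8·15·1 = 1100
Reduce mod 210: x ≡ 50
Check: 50 mod 15 = 5 ✓, 50 mod 14 = 8 ✓

x ≡ 50 (mod 210)


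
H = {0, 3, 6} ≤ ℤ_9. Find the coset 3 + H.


3 + H = {3 + h (mod 9) : h ∈ H}
3+0=3, 3+3=6, 3+6=0
3 + H = {0, 3, 6} = 0 + H

3 + H = {0, 3, 6}


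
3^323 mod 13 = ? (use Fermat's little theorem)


Fermat's little theorem: if p is prime and gcd(a,p)=1, then a^(p-1) ≡ 1 (mod p)
p = 13 is prime, gcd(3,13) = 1
Reduce exponent: 323 mod 12 = 11
So 3^323 ≡ 3^11 (mod 13)
3^11 mod 13 = 9

3^323 ≡ 9 (mod 13)


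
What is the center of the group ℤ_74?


Z(G) = {g ∈ G | gx = xg for all x ∈ G}
ℤ_74 is abelian, so Z(G) = G

Z(ℤ_74) = ℤ_74


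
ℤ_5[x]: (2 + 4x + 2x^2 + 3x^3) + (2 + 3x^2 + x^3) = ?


Add coefficients mod 5:
x^0: 2 + 2 = 4 (mod 5)
x^1: 4 + 0 = 4 (mod 5)
x^2: 2 + 3 = 0 (mod 5)
x^3: 3 + 1 = 4 (mod 5)
Result: 4 + 4x + 4x^3

f + g = 4 + 4x + 4x^3


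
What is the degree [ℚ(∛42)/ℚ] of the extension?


∛42 has minimal polynomial x³ - 42 (irreducible over ℚ since 42 is not a perfect cube)

[ℚ(∛42)/ℚ] = 3


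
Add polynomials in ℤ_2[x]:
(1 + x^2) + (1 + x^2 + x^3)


Add coefficients mod 2:
x^0: 1 + 1 = 0 (mod 2)
x^1: 0 + 0 = 0 (mod 2)
x^2: 1 + 1 = 0 (mod 2)
x^3: 0 + 1 = 1 (mod 2)
Result: x^3

f + g = x^3


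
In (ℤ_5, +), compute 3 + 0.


Operation: addition mod 5
3 + 0 = (a + b) mod 5 with a = 3, b = 0

3 + 0 = 3


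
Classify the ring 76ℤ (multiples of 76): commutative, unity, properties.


76ℤ is a commutative ring under +,× but has no multiplicative identity (1 ∉ 76ℤ); it has no zero divisors, but without unity it is not an integral domain
Commutative: Yes
Integral domain: No
Has unity: No

76ℤ (multiples of 76): Commutative=Yes, Unity=No


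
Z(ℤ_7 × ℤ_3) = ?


Z(G) = {g ∈ G | gx = xg for all x ∈ G}
Direct product of abelian groups is abelian, so Z(G) = G

Z(ℤ_7 × ℤ_3) = ℤ_7 × ℤ_3


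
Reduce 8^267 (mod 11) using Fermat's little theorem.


Fermat's little theorem: if p is prime and gcd(a,p)=1, then a^(p-1) ≡ 1 (mod p)
p = 11 is prime, gcd(8,11) = 1
Reduce exponent: 267 mod 10 = 7
So 8^267 ≡ 8^7 (mod 11)
8^7 mod 11 = 2

8^267 ≡ 2 (mod 11)


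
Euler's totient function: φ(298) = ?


Factor n: 298 = 2 × 149
φ(n) = n · ∏(1 - 1/p) over distinct primes p | n
φ(298) = 298 · (1 - 1/2) · (1 - 1/149) = 148

φ(298) = 148


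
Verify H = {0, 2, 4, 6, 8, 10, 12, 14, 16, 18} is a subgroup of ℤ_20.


Subgroup test for H = {0, 2, 4, 6, 8, 10, 12, 14, 16, 18} in (ℤ_20, +):
(1) 0 ∈ H? Yes
(2) Closure: for all a,b ∈ H, (a+b) mod 20 ∈ H? Yes
(3) Inverses: for all a ∈ H, -a mod 20 ∈ H? Yes

Yes, H is a subgroup of ℤ_20


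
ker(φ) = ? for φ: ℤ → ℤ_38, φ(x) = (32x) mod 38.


Kernel = preimage of identity
ker(φ) = {x ∈ ℤ : 32x ≡ 0 (mod 38)}. gcd(32,38) = 2, so 32x ≡ 0 (mod 38) ⟺ x ≡ 0 (mod 38/2 = 19). Hence ker(φ) = 19ℤ

ker(φ) = 19ℤ


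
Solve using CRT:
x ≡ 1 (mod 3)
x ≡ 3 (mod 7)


m₁ = 3, m₂ = 7, gcd = 1, so CRT applies. M = m₁·m₂ = 21
Let M₁ = M/m₁ = 7, M₂ = M/m₂ = 3
Find y₁ ≡ M₁⁻¹ (mod m₁): 7⁻¹ ≡ 1 (mod 3)
Find y₂ ≡ M₂⁻¹ (mod m₂): 3⁻¹ ≡ 5 (mod 7)
x = a₁·M₁·y₁ + a₂·M₂·y₂ = 1·7·1 + 3·3·5 = 52
Reduce mod 21: x ≡ 10
Check: 10 mod 3 = 1 ✓, 10 mod 7 = 3 ✓

x ≡ 10 (mod 21)


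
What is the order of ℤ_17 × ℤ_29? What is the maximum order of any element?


|ℤ_17 × ℤ_29| = 17 × 29 = 493
Max element order = lcm(17,29) = 493
Cyclic? Yes (gcd=1)

|ℤ_17×ℤ_29| = 493, max element order = 493


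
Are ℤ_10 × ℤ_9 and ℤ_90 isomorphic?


Comparing ℤ_10 × ℤ_9 and ℤ_90:
gcd(10,9) = 1, so ℤ_10 × ℤ_9 ≅ ℤ_90 (CRT)

Yes, ℤ_10 × ℤ_9 ≅ ℤ_90


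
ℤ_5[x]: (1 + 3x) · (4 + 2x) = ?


Expand and collect like terms; reduce coefficients mod 5:
x^0: 1·4 = 4 ≡ 4 (mod 5)
x^1: 1·2 + 3·4 = 14 ≡ 4 (mod 5)
x^2: 3·2 = 6 ≡ 1 (mod 5)
Result: 4 + 4x + x^2

f · g = 4 + 4x + x^2


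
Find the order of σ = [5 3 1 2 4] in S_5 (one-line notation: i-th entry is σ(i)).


Cycle decomposition: (1 5 4 2 3)
Cycle lengths: 5
Order = lcm(5) = 5

ord(σ) = 5


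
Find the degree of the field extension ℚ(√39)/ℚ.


√39 has minimal polynomial x² - 39 (irreducible over ℚ since 39 is squarefree)

[ℚ(√39)/ℚ] = 2


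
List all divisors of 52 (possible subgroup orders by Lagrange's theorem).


Lagrange's theorem: |H| divides |G|
|G| = 52
Divisors of 52: 1, 2, 4, 13, 26, 52

Possible subgroup orders: {1, 2, 4, 13, 26, 52}


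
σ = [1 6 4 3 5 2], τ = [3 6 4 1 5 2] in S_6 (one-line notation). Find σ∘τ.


σ∘τ: apply τ first, then σ
1 →τ 3 →σ 4
2 →τ 6 →σ 2
3 →τ 4 →σ 3
4 →τ 1 →σ 1
5 →τ 5 →σ 5
6 →τ 2 →σ 6

σ∘τ = [4 2 3 1 5 6]


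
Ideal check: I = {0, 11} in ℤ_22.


Check ideal conditions for I = {0, 11} in ℤ_22:
(1) I is an additive subgroup? Yes
(2) For r ∈ ℤ_22 and a ∈ I: r·a ∈ I? Yes

Yes, I is an ideal of ℤ_22


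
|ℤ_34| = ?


ℤ_n has n elements.

|ℤ_34| = 34


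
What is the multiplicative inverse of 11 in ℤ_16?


Use the extended Euclidean algorithm to write 1 = 11·s + 16·t; then s mod 16 is the inverse.
Euclidean algorithm:
  11 = 0·16 + 11
  16 = 1·11 + 5
  11 = 2·5 + 1
  5 = 5·1 + 0
gcd(11,16) = 1
Back-substitution gives: 11·(3) + 16·(-2) = 1
So 11⁻¹ ≡ 3 ≡ 3 (mod 16)
Check: 11 × 3 = 33 ≡ 1 (mod 16) ✓

11⁻¹ ≡ 3 (mod 16)


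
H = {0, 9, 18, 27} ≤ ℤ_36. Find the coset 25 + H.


25 + H = {25 + h (mod 36) : h ∈ H}
25+0=25, 25+9=34, 25+18=7, 25+27=16
25 + H = {7, 16, 25, 34} = 7 + H

25 + H = {7, 16, 25, 34}


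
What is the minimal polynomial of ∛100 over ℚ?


∛100 satisfies x³ - 100 = 0, irreducible over ℚ (no rational root; 100 is not a perfect cube)

Minimal polynomial: x³ - 100


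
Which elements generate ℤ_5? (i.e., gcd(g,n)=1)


g generates ℤ_n iff gcd(g,n) = 1
Checking each g ∈ {1,...,4}:
gcd(1,5) = 1
gcd(2,5) = 1
gcd(3,5) = 1
gcd(4,5) = 1
Generators: {1, 2, 3, 4}
Number of generators = φ(5) = 4

Generators of ℤ_5 = {1, 2, 3, 4}


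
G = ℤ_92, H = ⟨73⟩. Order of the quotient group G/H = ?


|⟨73⟩| = n / gcd(73, 92) = 92 / 1 = 92
H is normal (ℤ_92 is abelian).
|G/H| = |G| / |H| = 92 / 92 = 1

|G/H| = 1


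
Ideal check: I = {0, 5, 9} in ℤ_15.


Check ideal conditions for I = {0, 5, 9} in ℤ_15:
(1) I is an additive subgroup? No
(2) For r ∈ ℤ_15 and a ∈ I: r·a ∈ I? No  [counterexample: r=2, a=5, r·a mod 15 = 10 ∉ I]

No, I is not an ideal of ℤ_15


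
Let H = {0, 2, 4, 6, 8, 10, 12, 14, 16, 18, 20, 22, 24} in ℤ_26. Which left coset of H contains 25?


25 + H = {25 + h (mod 26) : h ∈ H}
25+0=25, 25+2=1, 25+4=3, 25+6=5, 25+8=7, 25+10=9, 25+12=11, 25+14=13, 25+16=15, 25+18=17, 25+20=19, 25+22=21, 25+24=23
25 + H = {1, 3, 5, 7, 9, 11, 13, 15, 17, 19, 21, 23, 25} = 1 + H

25 + H = {1, 3, 5, 7, 9, 11, 13, 15, 17, 19, 21, 23, 25}


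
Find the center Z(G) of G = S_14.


Z(G) = {g ∈ G | gx = xg for all x ∈ G}
S_n is non-abelian for n ≥ 3; Z(S_14) is trivial

Z(S_14) = {e}


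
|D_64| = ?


|D_n| = 2n (n rotations and n reflections)
|D_64| = 2×64 = 128

|D_64| = 128


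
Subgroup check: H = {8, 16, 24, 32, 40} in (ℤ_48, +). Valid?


Subgroup test for H = {8, 16, 24, 32, 40} in (ℤ_48, +):
(1) 0 ∈ H? No
(2) Closure: for all a,b ∈ H, (a+b) mod 48 ∈ H? No  [counterexample: 8 + 40 = 0 ∉ H]
(3) Inverses: for all a ∈ H, -a mod 48 ∈ H? Yes

No, H is not a subgroup of ℤ_48


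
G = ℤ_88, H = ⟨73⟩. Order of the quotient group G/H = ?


|⟨73⟩| = n / gcd(73, 88) = 88 / 1 = 88
H is normal (ℤ_88 is abelian).
|G/H| = |G| / |H| = 88 / 88 = 1

|G/H| = 1


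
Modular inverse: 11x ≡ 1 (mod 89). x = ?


Use the extended Euclidean algorithm to write 1 = 11·s + 89·t; then s mod 89 is the inverse.
Euclidean algorithm:
  11 = 0·89 + 11
  89 = 8·11 + 1
  11 = 11·1 + 0
gcd(11,89) = 1
Back-substitution gives: 11·(-8) + 89·(1) = 1
So 11⁻¹ ≡ -8 ≡ 81 (mod 89)
Check: 11 × 81 = 891 ≡ 1 (mod 89) ✓

11⁻¹ ≡ 81 (mod 89)


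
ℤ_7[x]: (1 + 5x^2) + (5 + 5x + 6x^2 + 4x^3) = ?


Add coefficients mod 7:
x^0: 1 + 5 = 6 (mod 7)
x^1: 0 + 5 = 5 (mod 7)
x^2: 5 + 6 = 4 (mod 7)
x^3: 0 + 4 = 4 (mod 7)
Result: 6 + 5x + 4x^2 + 4x^3

f + g = 6 + 5x + 4x^2 + 4x^3


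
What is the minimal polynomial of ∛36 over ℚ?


∛36 satisfies x³ - 36 = 0, irreducible over ℚ (no rational root; 36 is not a perfect cube)

Minimal polynomial: x³ - 36


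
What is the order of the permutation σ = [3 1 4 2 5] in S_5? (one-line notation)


Cycle decomposition: (1 3 4 2)
Cycle lengths: 4
Order = lcm(4) = 4

ord(σ) = 4


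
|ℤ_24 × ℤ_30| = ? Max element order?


|ℤ_24 × ℤ_30| = 24 × 30 = 720
Max element order = lcm(24,30) = 120
Cyclic? No (gcd=6)

|ℤ_24×ℤ_30| = 720, max element order = 120


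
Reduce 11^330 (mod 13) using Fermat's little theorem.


Fermat's little theorem: if p is prime and gcd(a,p)=1, then a^(p-1) ≡ 1 (mod p)
p = 13 is prime, gcd(11,13) = 1
Reduce exponent: 330 mod 12 = 6
So 11^330 ≡ 11^6 (mod 13)
11^6 mod 13 = 12

11^330 ≡ 12 (mod 13)


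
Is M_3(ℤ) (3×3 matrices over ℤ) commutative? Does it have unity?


Matrix multiplication is non-commutative for n ≥ 2; the identity matrix I is the unity; singular matrices give zero divisors, so not an integral domain
Commutative: No
Integral domain: No
Has unity: Yes

M_3(ℤ) (3×3 matrices over ℤ): Commutative=No, Unity=Yes


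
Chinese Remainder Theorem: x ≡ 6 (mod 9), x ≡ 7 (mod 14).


m₁ = 9, m₂ = 14, gcd = 1, so CRT applies. M = m₁·m₂ = 126
Let M₁ = M/m₁ = 14, M₂ = M/m₂ = 9
Find y₁ ≡ M₁⁻¹ (mod m₁): 14⁻¹ ≡ 2 (mod 9)
Find y₂ ≡ M₂⁻¹ (mod m₂): 9⁻¹ ≡ 11 (mod 14)
x = a₁·M₁·y₁ + a₂·M₂·y₂ = 6·14·2 + 7·9·11 = 861
Reduce mod 126: x ≡ 105
Check: 105 mod 9 = 6 ✓, 105 mod 14 = 7 ✓

x ≡ 105 (mod 126)


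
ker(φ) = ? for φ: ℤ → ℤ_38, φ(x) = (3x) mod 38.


Kernel = preimage of identity
ker(φ) = {x ∈ ℤ : 3x ≡ 0 (mod 38)}. gcd(3,38) = 1, so 3x ≡ 0 (mod 38) ⟺ x ≡ 0 (mod 38/1 = 38). Hence ker(φ) = 38ℤ

ker(φ) = 38ℤ


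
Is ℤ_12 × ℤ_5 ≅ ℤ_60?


Comparing ℤ_12 × ℤ_5 and ℤ_60:
gcd(12,5) = 1, so ℤ_12 × ℤ_5 ≅ ℤ_60 (CRT)

Yes, ℤ_12 × ℤ_5 ≅ ℤ_60


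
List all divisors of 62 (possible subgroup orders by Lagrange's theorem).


Lagrange's theorem: |H| divides |G|
|G| = 62
Divisors of 62: 1, 2, 31, 62

Possible subgroup orders: {1, 2, 31, 62}


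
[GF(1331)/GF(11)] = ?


GF(1331) = GF(11^3), so the extension degree is 3

[GF(1331)/GF(11)] = 3


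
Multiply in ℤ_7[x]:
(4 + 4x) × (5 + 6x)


Expand and collect like terms; reduce coefficients mod 7:
x^0: 4·5 = 20 ≡ 6 (mod 7)
x^1: 4·6 + 4·5 = 44 ≡ 2 (mod 7)
x^2: 4·6 = 24 ≡ 3 (mod 7)
Result: 6 + 2x + 3x^2

f · g = 6 + 2x + 3x^2


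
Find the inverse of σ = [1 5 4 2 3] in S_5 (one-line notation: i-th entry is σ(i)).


To find σ⁻¹, swap domain and range:
σ(1) = 1 → σ⁻¹(1) = 1
σ(2) = 5 → σ⁻¹(5) = 2
σ(3) = 4 → σ⁻¹(4) = 3
σ(4) = 2 → σ⁻¹(2) = 4
σ(5) = 3 → σ⁻¹(3) = 5

σ⁻¹ = [1 4 5 3 2]


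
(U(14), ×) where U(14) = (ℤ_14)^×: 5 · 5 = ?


Operation: multiplication mod 14
5 · 5 = (a × b) mod 14 with a = 5, b = 5

5 · 5 = 11


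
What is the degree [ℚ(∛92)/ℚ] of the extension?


∛92 has minimal polynomial x³ - 92 (irreducible over ℚ since 92 is not a perfect cube)

[ℚ(∛92)/ℚ] = 3


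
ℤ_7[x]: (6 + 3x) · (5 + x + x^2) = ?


Expand and collect like terms; reduce coefficients mod 7:
x^0: 6·5 = 30 ≡ 2 (mod 7)
x^1: 6·1 + 3·5 = 21 ≡ 0 (mod 7)
x^2: 6·1 + 3·1 = 9 ≡ 2 (mod 7)
x^3: 3·1 = 3 ≡ 3 (mod 7)
Result: 2 + 2x^2 + 3x^3

f · g = 2 + 2x^2 + 3x^3


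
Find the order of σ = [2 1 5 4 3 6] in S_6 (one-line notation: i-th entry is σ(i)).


Cycle decomposition: (1 2) (3 5)
Cycle lengths: 2, 2
Order = lcm(2, 2) = 2

ord(σ) = 2


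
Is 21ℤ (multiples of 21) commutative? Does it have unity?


21ℤ is a commutative ring under +,× but has no multiplicative identity (1 ∉ 21ℤ); it has no zero divisors, but without unity it is not an integral domain
Commutative: Yes
Integral domain: No
Has unity: No

21ℤ (multiples of 21): Commutative=Yes, Unity=No


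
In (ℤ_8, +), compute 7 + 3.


Operation: addition mod 8
7 + 3 = (a + b) mod 8 with a = 7, b = 3

7 + 3 = 2


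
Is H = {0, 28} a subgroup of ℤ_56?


Subgroup test for H = {0, 28} in (ℤ_56, +):
(1) 0 ∈ H? Yes
(2) Closure: for all a,b ∈ H, (a+b) mod 56 ∈ H? Yes
(3) Inverses: for all a ∈ H, -a mod 56 ∈ H? Yes

Yes, H is a subgroup of ℤ_56


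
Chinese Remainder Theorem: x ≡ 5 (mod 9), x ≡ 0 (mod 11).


m₁ = 9, m₂ = 11, gcd = 1, so CRT applies. M = m₁·m₂ = 99
Let M₁ = M/m₁ = 11, M₂ = M/m₂ = 9
Find y₁ ≡ M₁⁻¹ (mod m₁): 11⁻¹ ≡ 5 (mod 9)
Find y₂ ≡ M₂⁻¹ (mod m₂): 9⁻¹ ≡ 5 (mod 11)
x = a₁·M₁·y₁ + a₂·M₂·y₂ = 5·11·5 + 0·9·5 = 275
Reduce mod 99: x ≡ 77
Check: 77 mod 9 = 5 ✓, 77 mod 11 = 0 ✓

x ≡ 77 (mod 99)


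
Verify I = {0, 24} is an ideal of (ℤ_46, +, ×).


Check ideal conditions for I = {0, 24} in ℤ_46:
(1) I is an additive subgroup? No
(2) For r ∈ ℤ_46 and a ∈ I: r·a ∈ I? No  [counterexample: r=2, a=24, r·a mod 46 = 2 ∉ I]

No, I is not an ideal of ℤ_46


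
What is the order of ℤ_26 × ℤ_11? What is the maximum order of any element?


|ℤ_26 × ℤ_11| = 26 × 11 = 286
Max element order = lcm(26,11) = 286
Cyclic? Yes (gcd=1)

|ℤ_26×ℤ_11| = 286, max element order = 286


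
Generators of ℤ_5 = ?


g generates ℤ_n iff gcd(g,n) = 1
Checking each g ∈ {1,...,4}:
gcd(1,5) = 1
gcd(2,5) = 1
gcd(3,5) = 1
gcd(4,5) = 1
Generators: {1, 2, 3, 4}
Number of generators = φ(5) = 4

Generators of ℤ_5 = {1, 2, 3, 4}


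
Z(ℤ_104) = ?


Z(G) = {g ∈ G | gx = xg for all x ∈ G}
ℤ_104 is abelian, so Z(G) = G

Z(ℤ_104) = ℤ_104


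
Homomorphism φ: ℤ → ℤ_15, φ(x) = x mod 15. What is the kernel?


Kernel = preimage of identity
ker(φ) = {x ∈ ℤ : x ≡ 0 (mod 15)} = 15ℤ = {0, ±15, ±30, ...}

ker(φ) = 15ℤ


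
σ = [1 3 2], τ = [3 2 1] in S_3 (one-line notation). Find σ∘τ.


σ∘τ: apply τ first, then σ
1 →τ 3 →σ 2
2 →τ 2 →σ 3
3 →τ 1 →σ 1

σ∘τ = [2 3 1]


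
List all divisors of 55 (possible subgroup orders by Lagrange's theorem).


Lagrange's theorem: |H| divides |G|
|G| = 55
Divisors of 55: 1, 5, 11, 55

Possible subgroup orders: {1, 5, 11, 55}


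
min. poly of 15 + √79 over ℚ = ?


Let α = 15 + √79. Then α - 15 = √79, so (α - 15)² = 79, giving α² - 30α + 146 = 0. Degree 2 and α ∉ ℚ, so this is the minimal polynomial.

Minimal polynomial: x² - 30x + 146


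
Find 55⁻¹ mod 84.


Use the extended Euclidean algorithm to write 1 = 55·s + 84·t; then s mod 84 is the inverse.
Euclidean algorithm:
  55 = 0·84 + 55
  84 = 1·55 + 29
  55 = 1·29 + 26
  29 = 1·26 + 3
  26 = 8·3 + 2
  3 = 1·2 + 1
  2 = 2·1 + 0
gcd(55,84) = 1
Back-substitution gives: 55·(-29) + 84·(19) = 1
So 55⁻¹ ≡ -29 ≡ 55 (mod 84)
Check: 55 × 55 = 3025 ≡ 1 (mod 84) ✓

55⁻¹ ≡ 55 (mod 84)


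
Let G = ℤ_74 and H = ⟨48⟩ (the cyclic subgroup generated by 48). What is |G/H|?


|⟨48⟩| = n / gcd(48, 74) = 74 / 2 = 37
H is normal (ℤ_74 is abelian).
|G/H| = |G| / |H| = 74 / 37 = 2

|G/H| = 2


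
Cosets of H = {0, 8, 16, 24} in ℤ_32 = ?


H = {0, 8, 16, 24}, |H| = 4
Number of cosets = |G|/|H| = 32/4 = 8
0 + H = {0, 8, 16, 24}
1 + H = {1, 9, 17, 25}
2 + H = {2, 10, 18, 26}
3 + H = {3, 11, 19, 27}
4 + H = {4, 12, 20, 28}
5 + H = {5, 13, 21, 29}
6 + H = {6, 14, 22, 30}
7 + H = {7, 15, 23, 31}

Cosets: 0+H={0,8,16,24}; 1+H={1,9,17,25}; 2+H={2,10,18,26}; 3+H={3,11,19,27}; 4+H={4,12,20,28}; 5+H={5,13,21,29}; 6+H={6,14,22,30}; 7+H={7,15,23,31}


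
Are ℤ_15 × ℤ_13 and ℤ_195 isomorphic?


Comparing ℤ_15 × ℤ_13 and ℤ_195:
gcd(15,13) = 1, so ℤ_15 × ℤ_13 ≅ ℤ_195 (CRT)

Yes, ℤ_15 × ℤ_13 ≅ ℤ_195


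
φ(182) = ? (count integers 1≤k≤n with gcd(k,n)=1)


Factor n: 182 = 2 × 7 × 13
φ(n) = n · ∏(1 - 1/p) over distinct primes p | n
φ(182) = 182 · (1 - 1/2) · (1 - 1/7) · (1 - 1/13) = 72

φ(182) = 72


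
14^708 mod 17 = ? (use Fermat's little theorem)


Fermat's little theorem: if p is prime and gcd(a,p)=1, then a^(p-1) ≡ 1 (mod p)
p = 17 is prime, gcd(14,17) = 1
Reduce exponent: 708 mod 16 = 4
So 14^708 ≡ 14^4 (mod 17)
14^4 mod 17 = 13

14^708 ≡ 13 (mod 17)


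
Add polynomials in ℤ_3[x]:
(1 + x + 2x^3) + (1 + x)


Add coefficients mod 3:
x^0: 1 + 1 = 2 (mod 3)
x^1: 1 + 1 = 2 (mod 3)
x^2: 0 + 0 = 0 (mod 3)
x^3: 2 + 0 = 2 (mod 3)
Result: 2 + 2x + 2x^3

f + g = 2 + 2x + 2x^3


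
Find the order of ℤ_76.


ℤ_n has n elements.

|ℤ_76| = 76


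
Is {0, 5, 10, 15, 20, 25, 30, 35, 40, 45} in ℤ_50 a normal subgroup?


H = {0, 5, 10, 15, 20, 25, 30, 35, 40, 45} in ℤ_50
ℤ_50 is abelian; every subgroup of an abelian group is normal

Yes, normal subgroup


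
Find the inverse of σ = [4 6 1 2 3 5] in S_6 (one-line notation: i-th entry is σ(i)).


To find σ⁻¹, swap domain and range:
σ(1) = 4 → σ⁻¹(4) = 1
σ(2) = 6 → σ⁻¹(6) = 2
σ(3) = 1 → σ⁻¹(1) = 3
σ(4) = 2 → σ⁻¹(2) = 4
σ(5) = 3 → σ⁻¹(3) = 5
σ(6) = 5 → σ⁻¹(5) = 6

σ⁻¹ = [3 4 5 1 6 2]


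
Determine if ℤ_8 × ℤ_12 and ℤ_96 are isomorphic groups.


Comparing ℤ_8 × ℤ_12 and ℤ_96:
gcd(8,12) = 4 ≠ 1. Max element order in ℤ_8×ℤ_12 is lcm(8,12) = 24 < 96, so it has no element of order 96

No, ℤ_8 × ℤ_12 ≇ ℤ_96


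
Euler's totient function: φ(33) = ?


Factor n: 33 = 3 × 11
φ(n) = n · ∏(1 - 1/p) over distinct primes p | n
φ(33) = 33 · (1 - 1/3) · (1 - 1/11) = 20

φ(33) = 20


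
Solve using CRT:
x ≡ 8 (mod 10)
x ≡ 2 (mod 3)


m₁ = 10, m₂ = 3, gcd = 1, so CRT applies. M = m₁·m₂ = 30
Let M₁ = M/m₁ = 3, M₂ = M/m₂ = 10
Find y₁ ≡ M₁⁻¹ (mod m₁): 3⁻¹ ≡ 7 (mod 10)
Find y₂ ≡ M₂⁻¹ (mod m₂): 10⁻¹ ≡ 1 (mod 3)
x = a₁·M₁·y₁ + a₂·M₂·y₂ = 8·3·7 + 2·10·1 = 188
Reduce mod 30: x ≡ 8
Check: 8 mod 10 = 8 ✓, 8 mod 3 = 2 ✓

x ≡ 8 (mod 30)


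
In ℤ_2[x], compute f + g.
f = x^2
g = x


Add coefficients mod 2:
x^0: 0 + 0 = 0 (mod 2)
x^1: 0 + 1 = 1 (mod 2)
x^2: 1 + 0 = 1 (mod 2)
Result: x + x^2

f + g = x + x^2


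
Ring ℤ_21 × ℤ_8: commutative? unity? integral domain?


Direct product ring; commutative with unity (1,1); but (1,0)·(0,1) = (0,0) gives zero divisors, so not an integral domain
Commutative: Yes
Integral domain: No
Has unity: Yes

ℤ_21 × ℤ_8: Commutative=Yes, Unity=Yes


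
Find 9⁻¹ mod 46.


Use the extended Euclidean algorithm to write 1 = 9·s + 46·t; then s mod 46 is the inverse.
Euclidean algorithm:
  9 = 0·46 + 9
  46 = 5·9 + 1
  9 = 9·1 + 0
gcd(9,46) = 1
Back-substitution gives: 9·(-5) + 46·(1) = 1
So 9⁻¹ ≡ -5 ≡ 41 (mod 46)
Check: 9 × 41 = 369 ≡ 1 (mod 46) ✓

9⁻¹ ≡ 41 (mod 46)


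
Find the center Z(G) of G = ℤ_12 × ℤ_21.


Z(G) = {g ∈ G | gx = xg for all x ∈ G}
Direct product of abelian groups is abelian, so Z(G) = G

Z(ℤ_12 × ℤ_21) = ℤ_12 × ℤ_21


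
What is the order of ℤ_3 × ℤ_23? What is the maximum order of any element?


|ℤ_3 × ℤ_23| = 3 × 23 = 69
Max element order = lcm(3,23) = 69
Cyclic? Yes (gcd=1)

|ℤ_3×ℤ_23| = 69, max element order = 69


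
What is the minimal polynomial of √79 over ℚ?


√79 satisfies x² - 79 = 0, irreducible over ℚ since 79 is squarefree

Minimal polynomial: x² - 79


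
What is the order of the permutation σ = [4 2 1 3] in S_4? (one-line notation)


Cycle decomposition: (1 4 3)
Cycle lengths: 3
Order = lcm(3) = 3

ord(σ) = 3


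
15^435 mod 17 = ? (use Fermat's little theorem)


Fermat's little theorem: if p is prime and gcd(a,p)=1, then a^(p-1) ≡ 1 (mod p)
p = 17 is prime, gcd(15,17) = 1
Reduce exponent: 435 mod 16 = 3
So 15^435 ≡ 15^3 (mod 17)
15^3 mod 17 = 9

15^435 ≡ 9 (mod 17)


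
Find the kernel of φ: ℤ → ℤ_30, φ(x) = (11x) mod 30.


Kernel = preimage of identity
ker(φ) = {x ∈ ℤ : 11x ≡ 0 (mod 30)}. gcd(11,30) = 1, so 11x ≡ 0 (mod 30) ⟺ x ≡ 0 (mod 30/1 = 30). Hence ker(φ) = 30ℤ

ker(φ) = 30ℤ


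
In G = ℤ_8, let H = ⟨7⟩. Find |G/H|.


|⟨7⟩| = n / gcd(7, 8) = 8 / 1 = 8
H is normal (ℤ_8 is abelian).
|G/H| = |G| / |H| = 8 / 8 = 1

|G/H| = 1


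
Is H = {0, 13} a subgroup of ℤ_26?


Subgroup test for H = {0, 13} in (ℤ_26, +):
(1) 0 ∈ H? Yes
(2) Closure: for all a,b ∈ H, (a+b) mod 26 ∈ H? Yes
(3) Inverses: for all a ∈ H, -a mod 26 ∈ H? Yes

Yes, H is a subgroup of ℤ_26


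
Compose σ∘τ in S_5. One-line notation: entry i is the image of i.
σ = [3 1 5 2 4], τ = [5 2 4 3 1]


σ∘τ: apply τ first, then σ
1 →τ 5 →σ 4
2 →τ 2 →σ 1
3 →τ 4 →σ 2
4 →τ 3 →σ 5
5 →τ 1 →σ 3

σ∘τ = [4 1 2 5 3]


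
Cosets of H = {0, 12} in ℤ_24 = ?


H = {0, 12}, |H| = 2
Number of cosets = |G|/|H| = 24/2 = 12
0 + H = {0, 12}
1 + H = {1, 13}
2 + H = {2, 14}
3 + H = {3, 15}
4 + H = {4, 16}
5 + H = {5, 17}
6 + H = {6, 18}
7 + H = {7, 19}
8 + H = {8, 20}
9 + H = {9, 21}
10 + H = {10, 22}
11 + H = {11, 23}

Cosets: 0+H={0,12}; 1+H={1,13}; 2+H={2,14}; 3+H={3,15}; 4+H={4,16}; 5+H={5,17}; 6+H={6,18}; 7+H={7,19}; 8+H={8,20}; 9+H={9,21}; 10+H={10,22}; 11+H={11,23}


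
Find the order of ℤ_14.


ℤ_n has n elements.

|ℤ_14| = 14


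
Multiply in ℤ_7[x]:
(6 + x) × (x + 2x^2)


Expand and collect like terms; reduce coefficients mod 7:
x^0: 6·0 = 0 ≡ 0 (mod 7)
x^1: 6·1 + 1·0 = 6 ≡ 6 (mod 7)
x^2: 6·2 + 1·1 = 13 ≡ 6 (mod 7)
x^3: 1·2 = 2 ≡ 2 (mod 7)
Result: 6x + 6x^2 + 2x^3

f · g = 6x + 6x^2 + 2x^3


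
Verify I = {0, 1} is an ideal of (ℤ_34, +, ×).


Check ideal conditions for I = {0, 1} in ℤ_34:
(1) I is an additive subgroup? No
(2) For r ∈ ℤ_34 and a ∈ I: r·a ∈ I? No  [counterexample: r=2, a=1, r·a mod 34 = 2 ∉ I]

No, I is not an ideal of ℤ_34


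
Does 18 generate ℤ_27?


g generates ℤ_n iff gcd(g, n) = 1
gcd(18, 27) = 9
Since gcd = 9 ≠ 1, ⟨18⟩ has order 3 < 27, so 18 is not a generator.

No, 18 does not generate ℤ_27


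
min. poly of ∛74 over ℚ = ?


∛74 satisfies x³ - 74 = 0, irreducible over ℚ (no rational root; 74 is not a perfect cube)

Minimal polynomial: x³ - 74


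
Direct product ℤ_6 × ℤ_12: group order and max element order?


|ℤ_6 × ℤ_12| = 6 × 12 = 72
Max element order = lcm(6,12) = 12
Cyclic? No (gcd=6)

|ℤ_6×ℤ_12| = 72, max element order = 12


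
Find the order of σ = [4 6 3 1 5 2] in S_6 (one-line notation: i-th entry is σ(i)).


Cycle decomposition: (1 4) (2 6)
Cycle lengths: 2, 2
Order = lcm(2, 2) = 2

ord(σ) = 2
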